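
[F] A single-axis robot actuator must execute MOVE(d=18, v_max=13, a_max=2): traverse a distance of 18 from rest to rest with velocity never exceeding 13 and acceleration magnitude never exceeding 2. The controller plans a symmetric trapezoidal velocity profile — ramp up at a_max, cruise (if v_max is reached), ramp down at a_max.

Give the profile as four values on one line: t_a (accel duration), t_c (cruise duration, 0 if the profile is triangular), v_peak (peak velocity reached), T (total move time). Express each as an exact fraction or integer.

vₘ²/aₘ = 13²/2 = 169/2
18 < 169/2 so t_c = 0
v_peak = √(18·2) = √36 = 6
t_a = 6/2 = 3; t_c = 0
T = 2·3 = 6

t_a=3 t_c=0 v_peak=6 T=6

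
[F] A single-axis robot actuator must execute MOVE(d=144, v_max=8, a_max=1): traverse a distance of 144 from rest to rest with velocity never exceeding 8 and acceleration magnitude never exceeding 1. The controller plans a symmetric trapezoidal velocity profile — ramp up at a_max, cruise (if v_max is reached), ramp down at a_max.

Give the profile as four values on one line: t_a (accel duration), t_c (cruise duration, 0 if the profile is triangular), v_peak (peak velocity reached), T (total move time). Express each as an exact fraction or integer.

t_a=8 t_c=10 v_peak=8 T=26

(v_max)²/a_max = 8²/1 = 64
144 ≥ 64 → trapezoidal
t_a = 8/1 = 8; v_peak = 8
d_cruise = 144 − 64 = 80; t_c = 80/8 = 10
T = 2·8 + 10 = 26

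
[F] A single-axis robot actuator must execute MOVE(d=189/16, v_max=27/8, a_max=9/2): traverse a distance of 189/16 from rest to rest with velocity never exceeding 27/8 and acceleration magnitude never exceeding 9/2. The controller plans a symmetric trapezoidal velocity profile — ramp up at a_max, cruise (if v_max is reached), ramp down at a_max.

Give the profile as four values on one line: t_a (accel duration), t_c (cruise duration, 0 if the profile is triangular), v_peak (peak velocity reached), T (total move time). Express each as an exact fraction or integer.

t_a=3/4 t_c=11/4 v_peak=27/8 T=17/4

(v_max)²/a_max = (27/8)²/(9/2) = 81/32
189/16 ≥ 81/32 so v_max reached
t_a = (27/8)/(9/2) = 3/4; v_peak = 27/8
d_cruise = 189/16 − 81/32 = 297/32; t_c = (297/32)/(27/8) = 11/4
T = 2·3/4 + 11/4 = 17/4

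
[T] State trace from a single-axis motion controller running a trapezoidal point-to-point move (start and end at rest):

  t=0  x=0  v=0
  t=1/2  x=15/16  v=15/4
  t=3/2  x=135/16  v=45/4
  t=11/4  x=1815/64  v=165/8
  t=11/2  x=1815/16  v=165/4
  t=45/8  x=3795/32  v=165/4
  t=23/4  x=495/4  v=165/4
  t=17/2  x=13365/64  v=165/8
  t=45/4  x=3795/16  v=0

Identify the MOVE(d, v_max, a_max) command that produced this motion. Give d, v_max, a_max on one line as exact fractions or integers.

d=3795/16 v_max=165/4 a_max=15/2

final state: t=45/4, x=3795/16, v=0 → d = 3795/16
a_max = (15/4−0)/(1/2−0) = 15/2
max v = 165/4 over t∈[11/2,23/4] → v_max = 165/4
check: 165/4·(11/2+1/4) = 3795/16 ✓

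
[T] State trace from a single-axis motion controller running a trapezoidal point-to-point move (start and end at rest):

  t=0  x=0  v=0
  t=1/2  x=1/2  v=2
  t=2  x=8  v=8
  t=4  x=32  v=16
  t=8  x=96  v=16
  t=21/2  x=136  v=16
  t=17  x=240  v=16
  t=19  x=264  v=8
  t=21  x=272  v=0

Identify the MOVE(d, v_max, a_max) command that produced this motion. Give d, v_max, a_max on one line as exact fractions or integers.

final state: t=21, x=272, v=0 → d = 272
a_max = (2−0)/(1/2−0) = 4
max v = 16 over t∈[4,17] → v_max = 16
check: 16·(4+13) = 272 ✓

d=272 v_max=16 a_max=4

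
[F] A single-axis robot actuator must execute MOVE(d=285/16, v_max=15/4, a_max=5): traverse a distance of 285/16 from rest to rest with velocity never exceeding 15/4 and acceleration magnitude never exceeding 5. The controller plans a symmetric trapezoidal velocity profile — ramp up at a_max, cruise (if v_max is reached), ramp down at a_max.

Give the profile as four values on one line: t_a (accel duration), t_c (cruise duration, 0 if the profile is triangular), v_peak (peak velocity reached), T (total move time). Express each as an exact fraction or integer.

t_a=3/4 t_c=4 v_peak=15/4 T=11/2

vₘ²/aₘ = (15/4)²/5 = 45/16
285/16 ≥ 45/16 so v_max reached
t_a = (15/4)/5 = 3/4; v_peak = 15/4
d_cruise = 285/16 − 45/16 = 15; t_c = 15/(15/4) = 4
T = 2·3/4 + 4 = 11/2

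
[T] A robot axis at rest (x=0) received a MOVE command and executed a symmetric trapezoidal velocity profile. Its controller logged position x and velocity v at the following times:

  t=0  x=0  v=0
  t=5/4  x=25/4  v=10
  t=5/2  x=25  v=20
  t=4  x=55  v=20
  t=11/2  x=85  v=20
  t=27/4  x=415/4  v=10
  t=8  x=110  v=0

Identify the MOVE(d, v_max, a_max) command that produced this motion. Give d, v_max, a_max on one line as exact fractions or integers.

d=110 v_max=20 a_max=8

final state: t=8, x=110, v=0 → d = 110
a_max = (10−0)/(5/4−0) = 8
max v = 20 over t∈[5/2,11/2] → v_max = 20
check: 20·(5/2+3) = 110 ✓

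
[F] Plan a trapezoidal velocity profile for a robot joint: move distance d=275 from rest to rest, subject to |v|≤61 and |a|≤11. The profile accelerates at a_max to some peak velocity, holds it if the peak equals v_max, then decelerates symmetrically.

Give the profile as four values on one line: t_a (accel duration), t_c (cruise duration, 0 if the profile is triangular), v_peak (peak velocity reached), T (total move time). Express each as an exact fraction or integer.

v_max²/a_max = 61²/11 = 3721/11
275 < 3721/11 so t_c = 0
v_peak = √(275·11) = √3025 = 55
t_a = 55/11 = 5; t_c = 0
T = 2·5 = 10

t_a=5 t_c=0 v_peak=55 T=10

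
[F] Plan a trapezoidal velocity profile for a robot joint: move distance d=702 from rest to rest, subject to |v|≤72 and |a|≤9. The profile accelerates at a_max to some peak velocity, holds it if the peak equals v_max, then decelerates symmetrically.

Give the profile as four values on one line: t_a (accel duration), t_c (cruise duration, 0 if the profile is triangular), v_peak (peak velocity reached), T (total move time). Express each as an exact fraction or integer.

v_max²/a_max = 72²/9 = 576
702 ≥ 576 so v_max reached
t_a = 72/9 = 8; v_peak = 72
d_cruise = 702 − 576 = 126; t_c = 126/72 = 7/4
T = 2·8 + 7/4 = 71/4

t_a=8 t_c=7/4 v_peak=72 T=71/4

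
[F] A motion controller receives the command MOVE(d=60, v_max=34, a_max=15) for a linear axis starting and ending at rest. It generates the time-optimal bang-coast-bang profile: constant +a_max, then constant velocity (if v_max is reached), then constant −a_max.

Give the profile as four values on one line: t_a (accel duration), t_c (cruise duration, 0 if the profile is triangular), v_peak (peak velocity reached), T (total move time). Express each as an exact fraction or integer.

(v_max)²/a_max = 34²/15 = 1156/15
60 < 1156/15 ⇒ no cruise
v_peak = √(60·15) = √900 = 30
t_a = 30/15 = 2; t_c = 0
T = 2·2 = 4

t_a=2 t_c=0 v_peak=30 T=4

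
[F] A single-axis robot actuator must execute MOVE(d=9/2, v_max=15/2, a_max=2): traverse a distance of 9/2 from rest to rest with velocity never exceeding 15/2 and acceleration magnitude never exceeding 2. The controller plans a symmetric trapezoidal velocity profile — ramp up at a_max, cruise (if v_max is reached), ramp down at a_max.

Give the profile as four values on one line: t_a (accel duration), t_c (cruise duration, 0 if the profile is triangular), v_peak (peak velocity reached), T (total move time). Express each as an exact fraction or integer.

t_a=3/2 t_c=0 v_peak=3 T=3

(v_max)²/a_max = (15/2)²/2 = 225/8
9/2 < 225/8 → triangular
v_peak = √(9/2·2) = √9 = 3
t_a = 3/2; t_c = 0
T = 2·3/2 = 3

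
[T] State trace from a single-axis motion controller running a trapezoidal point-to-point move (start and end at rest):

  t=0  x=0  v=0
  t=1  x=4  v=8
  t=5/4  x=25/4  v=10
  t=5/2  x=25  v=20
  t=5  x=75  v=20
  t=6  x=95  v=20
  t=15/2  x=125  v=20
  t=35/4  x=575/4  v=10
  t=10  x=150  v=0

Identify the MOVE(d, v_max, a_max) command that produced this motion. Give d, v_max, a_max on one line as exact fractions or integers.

d=150 v_max=20 a_max=8

final state: t=10, x=150, v=0 → d = 150
a_max = (8−0)/(1−0) = 8
max v = 20 over t∈[5/2,15/2] → v_max = 20
check: 20·(5/2+5) = 150 ✓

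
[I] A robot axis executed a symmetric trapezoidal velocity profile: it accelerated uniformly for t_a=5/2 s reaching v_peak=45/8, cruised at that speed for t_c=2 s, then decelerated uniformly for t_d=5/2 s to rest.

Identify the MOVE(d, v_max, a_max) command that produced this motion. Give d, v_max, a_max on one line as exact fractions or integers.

d=405/16 v_max=45/8 a_max=9/4

a_max = (45/8)/(5/2) = 9/4
d_a = ½·45/8·5/2 = 225/32; d_c = 45/8·2 = 45/4
d = 2·225/32 + 45/4 = 405/16
t_c = 2 > 0 → v_max = v_peak = 45/8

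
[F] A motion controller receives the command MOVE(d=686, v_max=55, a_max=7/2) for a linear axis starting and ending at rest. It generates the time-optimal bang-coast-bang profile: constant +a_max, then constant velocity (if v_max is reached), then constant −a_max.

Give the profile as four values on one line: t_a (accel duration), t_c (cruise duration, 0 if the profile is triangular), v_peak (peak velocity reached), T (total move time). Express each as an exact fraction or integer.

t_a=14 t_c=0 v_peak=49 T=28

vₘ²/aₘ = 55²/(7/2) = 6050/7
686 < 6050/7 ⇒ no cruise
v_peak = √(686·7/2) = √2401 = 49
t_a = 49/(7/2) = 14; t_c = 0
T = 2·14 = 28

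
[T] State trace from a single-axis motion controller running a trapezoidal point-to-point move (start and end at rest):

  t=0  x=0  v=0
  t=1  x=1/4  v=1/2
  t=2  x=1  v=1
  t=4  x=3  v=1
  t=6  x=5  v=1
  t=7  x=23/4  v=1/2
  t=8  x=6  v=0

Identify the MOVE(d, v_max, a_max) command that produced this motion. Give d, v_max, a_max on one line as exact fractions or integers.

d=6 v_max=1 a_max=1/2

final state: t=8, x=6, v=0 → d = 6
a_max = (1/2−0)/(1−0) = 1/2
max v = 1 over t∈[2,6] → v_max = 1
check: 1·(2+4) = 6 ✓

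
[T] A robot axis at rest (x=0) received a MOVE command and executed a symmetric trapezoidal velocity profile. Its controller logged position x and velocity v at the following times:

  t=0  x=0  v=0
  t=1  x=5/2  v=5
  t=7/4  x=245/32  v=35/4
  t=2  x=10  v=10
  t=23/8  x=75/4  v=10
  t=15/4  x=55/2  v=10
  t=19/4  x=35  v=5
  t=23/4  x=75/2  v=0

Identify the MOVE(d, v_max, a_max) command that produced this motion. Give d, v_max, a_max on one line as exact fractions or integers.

d=75/2 v_max=10 a_max=5

final state: t=23/4, x=75/2, v=0 → d = 75/2
a_max = (5−0)/(1−0) = 5
max v = 10 over t∈[2,15/4] → v_max = 10
check: 10·(2+7/4) = 75/2 ✓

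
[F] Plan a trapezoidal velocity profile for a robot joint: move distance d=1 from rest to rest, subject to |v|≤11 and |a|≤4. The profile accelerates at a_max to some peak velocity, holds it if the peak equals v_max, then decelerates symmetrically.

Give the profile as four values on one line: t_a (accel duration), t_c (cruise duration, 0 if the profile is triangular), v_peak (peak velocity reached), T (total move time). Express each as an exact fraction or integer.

(v_max)²/a_max = 11²/4 = 121/4
1 < 121/4 ⇒ no cruise
v_peak = √(1·4) = √4 = 2
t_a = 2/4 = 1/2; t_c = 0
T = 2·1/2 = 1

t_a=1/2 t_c=0 v_peak=2 T=1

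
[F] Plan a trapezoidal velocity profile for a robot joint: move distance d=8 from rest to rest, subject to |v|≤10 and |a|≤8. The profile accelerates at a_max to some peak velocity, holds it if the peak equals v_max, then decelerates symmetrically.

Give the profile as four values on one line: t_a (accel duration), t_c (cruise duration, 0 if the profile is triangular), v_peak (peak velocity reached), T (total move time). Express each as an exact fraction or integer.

v_max²/a_max = 10²/8 = 25/2
8 < 25/2 ⇒ no cruise
v_peak = √(8·8) = √64 = 8
t_a = 8/8 = 1; t_c = 0
T = 2·1 = 2

t_a=1 t_c=0 v_peak=8 T=2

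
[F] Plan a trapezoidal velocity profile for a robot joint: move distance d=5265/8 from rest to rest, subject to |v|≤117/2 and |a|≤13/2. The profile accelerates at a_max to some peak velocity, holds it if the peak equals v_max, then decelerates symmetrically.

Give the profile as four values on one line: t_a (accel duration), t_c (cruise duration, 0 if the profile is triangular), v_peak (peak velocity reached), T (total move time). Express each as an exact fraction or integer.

t_a=9 t_c=9/4 v_peak=117/2 T=81/4

v_max²/a_max = (117/2)²/(13/2) = 1053/2
5265/8 ≥ 1053/2 ⇒ cruise phase
t_a = (117/2)/(13/2) = 9; v_peak = 117/2
d_cruise = 5265/8 − 1053/2 = 1053/8; t_c = (1053/8)/(117/2) = 9/4
T = 2·9 + 9/4 = 81/4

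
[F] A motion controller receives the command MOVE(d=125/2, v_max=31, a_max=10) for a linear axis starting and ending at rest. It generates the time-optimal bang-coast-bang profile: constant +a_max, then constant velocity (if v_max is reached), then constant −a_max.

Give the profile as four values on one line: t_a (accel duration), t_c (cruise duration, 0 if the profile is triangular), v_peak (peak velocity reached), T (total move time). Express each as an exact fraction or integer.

t_a=5/2 t_c=0 v_peak=25 T=5

v_max²/a_max = 31²/10 = 961/10
125/2 < 961/10 so t_c = 0
v_peak = √(125/2·10) = √625 = 25
t_a = 25/10 = 5/2; t_c = 0
T = 2·5/2 = 5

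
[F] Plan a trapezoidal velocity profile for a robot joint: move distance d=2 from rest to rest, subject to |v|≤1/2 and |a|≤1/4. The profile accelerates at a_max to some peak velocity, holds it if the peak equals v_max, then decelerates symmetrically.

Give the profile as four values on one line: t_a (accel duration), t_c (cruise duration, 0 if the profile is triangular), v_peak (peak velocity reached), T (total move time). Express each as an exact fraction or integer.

(v_max)²/a_max = (1/2)²/(1/4) = 1
2 ≥ 1 → trapezoidal
t_a = (1/2)/(1/4) = 2; v_peak = 1/2
d_cruise = 2 − 1 = 1; t_c = 1/(1/2) = 2
T = 2·2 + 2 = 6

t_a=2 t_c=2 v_peak=1/2 T=6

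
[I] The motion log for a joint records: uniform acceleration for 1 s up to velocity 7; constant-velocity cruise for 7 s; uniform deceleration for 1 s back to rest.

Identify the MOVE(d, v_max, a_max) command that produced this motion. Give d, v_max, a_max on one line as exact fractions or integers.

a_max = 7/1 = 7
d_a = ½·7·1 = 7/2; d_c = 7·7 = 49
d = 2·7/2 + 49 = 56
t_c = 7 > 0 → v_max = v_peak = 7

d=56 v_max=7 a_max=7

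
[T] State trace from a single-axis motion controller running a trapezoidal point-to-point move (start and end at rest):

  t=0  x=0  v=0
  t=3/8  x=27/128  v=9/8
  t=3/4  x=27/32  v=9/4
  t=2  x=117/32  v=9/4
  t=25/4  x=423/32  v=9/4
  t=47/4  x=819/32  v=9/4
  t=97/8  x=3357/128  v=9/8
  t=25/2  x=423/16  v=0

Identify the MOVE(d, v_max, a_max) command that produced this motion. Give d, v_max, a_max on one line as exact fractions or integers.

d=423/16 v_max=9/4 a_max=3

final state: t=25/2, x=423/16, v=0 → d = 423/16
a_max = (9/8−0)/(3/8−0) = 3
max v = 9/4 over t∈[3/4,47/4] → v_max = 9/4
check: 9/4·(3/4+11) = 423/16 ✓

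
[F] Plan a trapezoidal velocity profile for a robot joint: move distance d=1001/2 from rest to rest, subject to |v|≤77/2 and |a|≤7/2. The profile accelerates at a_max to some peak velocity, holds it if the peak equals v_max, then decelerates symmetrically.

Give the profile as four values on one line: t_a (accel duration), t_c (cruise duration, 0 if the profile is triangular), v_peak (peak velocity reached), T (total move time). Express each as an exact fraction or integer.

t_a=11 t_c=2 v_peak=77/2 T=24

v_max²/a_max = (77/2)²/(7/2) = 847/2
1001/2 ≥ 847/2 → trapezoidal
t_a = (77/2)/(7/2) = 11; v_peak = 77/2
d_cruise = 1001/2 − 847/2 = 77; t_c = 77/(77/2) = 2
T = 2·11 + 2 = 24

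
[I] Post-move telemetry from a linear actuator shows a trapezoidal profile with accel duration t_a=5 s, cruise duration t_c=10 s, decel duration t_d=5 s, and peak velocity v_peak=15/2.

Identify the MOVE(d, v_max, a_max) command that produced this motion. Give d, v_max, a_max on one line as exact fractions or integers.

a_max = (15/2)/5 = 3/2
d_a = ½·15/2·5 = 75/4; d_c = 15/2·10 = 75
d = 2·75/4 + 75 = 225/2
t_c = 10 > 0 so v_max = 15/2

d=225/2 v_max=15/2 a_max=3/2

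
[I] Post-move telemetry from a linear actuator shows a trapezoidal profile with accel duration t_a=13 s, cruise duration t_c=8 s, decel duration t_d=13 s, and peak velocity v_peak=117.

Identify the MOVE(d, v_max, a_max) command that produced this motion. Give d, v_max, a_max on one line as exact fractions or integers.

a_max = 117/13 = 9
d_a = ½·117·13 = 1521/2; d_c = 117·8 = 936
d = 2·1521/2 + 936 = 2457
t_c = 8 > 0 ⇒ limit active, v_max = 117

d=2457 v_max=117 a_max=9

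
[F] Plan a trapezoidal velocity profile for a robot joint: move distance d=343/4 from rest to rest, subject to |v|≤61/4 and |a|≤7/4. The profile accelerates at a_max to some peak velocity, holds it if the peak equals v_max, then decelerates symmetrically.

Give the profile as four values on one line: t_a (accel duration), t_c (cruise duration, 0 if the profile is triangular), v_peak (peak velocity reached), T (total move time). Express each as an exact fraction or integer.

t_a=7 t_c=0 v_peak=49/4 T=14

v_max²/a_max = (61/4)²/(7/4) = 3721/28
343/4 < 3721/28 so t_c = 0
v_peak = √(343/4·7/4) = √(2401/16) = 49/4
t_a = (49/4)/(7/4) = 7; t_c = 0
T = 2·7 = 14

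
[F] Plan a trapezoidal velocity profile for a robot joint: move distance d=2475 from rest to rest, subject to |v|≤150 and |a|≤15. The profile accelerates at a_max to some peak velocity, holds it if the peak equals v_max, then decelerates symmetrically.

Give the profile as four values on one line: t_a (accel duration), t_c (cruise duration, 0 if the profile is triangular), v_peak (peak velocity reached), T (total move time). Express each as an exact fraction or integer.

t_a=10 t_c=13/2 v_peak=150 T=53/2

vₘ²/aₘ = 150²/15 = 1500
2475 ≥ 1500 ⇒ cruise phase
t_a = 150/15 = 10; v_peak = 150
d_cruise = 2475 − 1500 = 975; t_c = 975/150 = 13/2
T = 2·10 + 13/2 = 53/2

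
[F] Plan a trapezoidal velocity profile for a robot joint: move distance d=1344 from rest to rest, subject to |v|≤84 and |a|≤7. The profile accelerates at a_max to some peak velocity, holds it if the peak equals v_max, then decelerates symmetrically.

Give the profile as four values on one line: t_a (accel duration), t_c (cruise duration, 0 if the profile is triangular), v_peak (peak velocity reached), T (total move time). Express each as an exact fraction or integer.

(v_max)²/a_max = 84²/7 = 1008
1344 ≥ 1008 ⇒ cruise phase
t_a = 84/7 = 12; v_peak = 84
d_cruise = 1344 − 1008 = 336; t_c = 336/84 = 4
T = 2·12 + 4 = 28

t_a=12 t_c=4 v_peak=84 T=28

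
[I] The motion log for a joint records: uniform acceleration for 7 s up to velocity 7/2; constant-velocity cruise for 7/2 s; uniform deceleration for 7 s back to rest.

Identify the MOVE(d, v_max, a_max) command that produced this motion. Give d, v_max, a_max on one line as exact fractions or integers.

a_max = (7/2)/7 = 1/2
d_a = ½·7/2·7 = 49/4; d_c = 7/2·7/2 = 49/4
d = 2·49/4 + 49/4 = 147/4
t_c = 7/2 > 0 → v_max = v_peak = 7/2

d=147/4 v_max=7/2 a_max=1/2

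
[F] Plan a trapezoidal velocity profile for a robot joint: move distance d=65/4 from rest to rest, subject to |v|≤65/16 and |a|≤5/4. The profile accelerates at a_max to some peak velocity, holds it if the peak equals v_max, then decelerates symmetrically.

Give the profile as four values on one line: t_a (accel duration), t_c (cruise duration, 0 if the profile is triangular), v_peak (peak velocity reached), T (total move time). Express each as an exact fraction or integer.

t_a=13/4 t_c=3/4 v_peak=65/16 T=29/4

(v_max)²/a_max = (65/16)²/(5/4) = 845/64
65/4 ≥ 845/64 ⇒ cruise phase
t_a = (65/16)/(5/4) = 13/4; v_peak = 65/16
d_cruise = 65/4 − 845/64 = 195/64; t_c = (195/64)/(65/16) = 3/4
T = 2·13/4 + 3/4 = 29/4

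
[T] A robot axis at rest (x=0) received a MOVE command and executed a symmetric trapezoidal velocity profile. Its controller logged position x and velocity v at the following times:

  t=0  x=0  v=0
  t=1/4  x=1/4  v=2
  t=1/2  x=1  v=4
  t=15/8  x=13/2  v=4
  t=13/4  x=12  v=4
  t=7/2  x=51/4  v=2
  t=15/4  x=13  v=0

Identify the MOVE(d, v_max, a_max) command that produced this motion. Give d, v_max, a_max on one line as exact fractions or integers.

final state: t=15/4, x=13, v=0 → d = 13
a_max = (2−0)/(1/4−0) = 8
max v = 4 over t∈[1/2,13/4] → v_max = 4
check: 4·(1/2+11/4) = 13 ✓

d=13 v_max=4 a_max=8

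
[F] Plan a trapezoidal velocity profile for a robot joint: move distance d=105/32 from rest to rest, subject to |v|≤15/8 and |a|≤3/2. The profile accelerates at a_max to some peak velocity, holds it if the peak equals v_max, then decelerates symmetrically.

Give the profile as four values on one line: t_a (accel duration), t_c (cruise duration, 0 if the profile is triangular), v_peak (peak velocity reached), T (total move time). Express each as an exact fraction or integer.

vₘ²/aₘ = (15/8)²/(3/2) = 75/32
105/32 ≥ 75/32 ⇒ cruise phase
t_a = (15/8)/(3/2) = 5/4; v_peak = 15/8
d_cruise = 105/32 − 75/32 = 15/16; t_c = (15/16)/(15/8) = 1/2
T = 2·5/4 + 1/2 = 3

t_a=5/4 t_c=1/2 v_peak=15/8 T=3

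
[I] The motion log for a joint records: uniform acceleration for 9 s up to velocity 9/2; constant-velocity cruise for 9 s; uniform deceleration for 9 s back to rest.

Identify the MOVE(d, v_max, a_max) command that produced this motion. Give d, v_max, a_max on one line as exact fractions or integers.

d=81 v_max=9/2 a_max=1/2

a_max = (9/2)/9 = 1/2
d_a = ½·9/2·9 = 81/4; d_c = 9/2·9 = 81/2
d = 2·81/4 + 81/2 = 81
t_c = 9 > 0 → v_max = v_peak = 9/2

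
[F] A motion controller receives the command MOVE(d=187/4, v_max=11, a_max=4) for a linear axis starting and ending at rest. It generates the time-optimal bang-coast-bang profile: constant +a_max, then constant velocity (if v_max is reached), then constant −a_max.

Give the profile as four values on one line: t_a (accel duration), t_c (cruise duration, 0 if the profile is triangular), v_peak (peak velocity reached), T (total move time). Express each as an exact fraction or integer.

vₘ²/aₘ = 11²/4 = 121/4
187/4 ≥ 121/4 so v_max reached
t_a = 11/4; v_peak = 11
d_cruise = 187/4 − 121/4 = 33/2; t_c = (33/2)/11 = 3/2
T = 2·11/4 + 3/2 = 7

t_a=11/4 t_c=3/2 v_peak=11 T=7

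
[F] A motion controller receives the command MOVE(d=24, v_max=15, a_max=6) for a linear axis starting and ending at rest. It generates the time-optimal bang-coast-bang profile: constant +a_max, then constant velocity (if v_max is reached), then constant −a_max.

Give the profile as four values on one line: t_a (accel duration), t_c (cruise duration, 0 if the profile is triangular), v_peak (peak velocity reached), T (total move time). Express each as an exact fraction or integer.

vₘ²/aₘ = 15²/6 = 75/2
24 < 75/2 so t_c = 0
v_peak = √(24·6) = √144 = 12
t_a = 12/6 = 2; t_c = 0
T = 2·2 = 4

t_a=2 t_c=0 v_peak=12 T=4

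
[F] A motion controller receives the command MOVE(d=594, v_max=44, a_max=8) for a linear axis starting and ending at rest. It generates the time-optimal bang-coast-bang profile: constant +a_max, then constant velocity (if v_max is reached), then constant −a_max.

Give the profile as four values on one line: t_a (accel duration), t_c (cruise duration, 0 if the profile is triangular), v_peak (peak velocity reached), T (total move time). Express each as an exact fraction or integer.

vₘ²/aₘ = 44²/8 = 242
594 ≥ 242 ⇒ cruise phase
t_a = 44/8 = 11/2; v_peak = 44
d_cruise = 594 − 242 = 352; t_c = 352/44 = 8
T = 2·11/2 + 8 = 19

t_a=11/2 t_c=8 v_peak=44 T=19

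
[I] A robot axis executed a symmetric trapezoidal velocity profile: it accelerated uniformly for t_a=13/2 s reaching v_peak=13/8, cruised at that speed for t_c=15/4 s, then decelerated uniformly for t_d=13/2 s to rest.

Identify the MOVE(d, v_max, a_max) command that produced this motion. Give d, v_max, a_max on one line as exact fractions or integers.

a_max = (13/8)/(13/2) = 1/4
d_a = ½·13/8·13/2 = 169/32; d_c = 13/8·15/4 = 195/32
d = 2·169/32 + 195/32 = 533/32
t_c = 15/4 > 0 ⇒ limit active, v_max = 13/8

d=533/32 v_max=13/8 a_max=1/4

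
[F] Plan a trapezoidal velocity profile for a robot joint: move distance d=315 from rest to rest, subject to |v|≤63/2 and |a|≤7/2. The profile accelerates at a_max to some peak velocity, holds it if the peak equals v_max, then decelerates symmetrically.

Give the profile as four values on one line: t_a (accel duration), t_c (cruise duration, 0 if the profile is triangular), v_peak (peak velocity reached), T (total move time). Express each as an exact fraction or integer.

(v_max)²/a_max = (63/2)²/(7/2) = 567/2
315 ≥ 567/2 → trapezoidal
t_a = (63/2)/(7/2) = 9; v_peak = 63/2
d_cruise = 315 − 567/2 = 63/2; t_c = (63/2)/(63/2) = 1
T = 2·9 + 1 = 19

t_a=9 t_c=1 v_peak=63/2 T=19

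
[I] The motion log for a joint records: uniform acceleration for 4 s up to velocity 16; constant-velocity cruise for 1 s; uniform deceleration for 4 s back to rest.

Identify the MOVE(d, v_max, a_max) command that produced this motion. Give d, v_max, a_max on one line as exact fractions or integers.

a_max = 16/4 = 4
d_a = ½·16·4 = 32; d_c = 16·1 = 16
d = 2·32 + 16 = 80
t_c = 1 > 0 so v_max = 16

d=80 v_max=16 a_max=4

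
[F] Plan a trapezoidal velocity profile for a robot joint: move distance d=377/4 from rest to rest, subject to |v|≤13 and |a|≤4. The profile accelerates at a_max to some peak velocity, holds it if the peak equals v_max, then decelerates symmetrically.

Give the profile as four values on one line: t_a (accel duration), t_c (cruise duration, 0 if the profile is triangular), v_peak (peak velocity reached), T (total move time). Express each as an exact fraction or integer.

vₘ²/aₘ = 13²/4 = 169/4
377/4 ≥ 169/4 so v_max reached
t_a = 13/4; v_peak = 13
d_cruise = 377/4 − 169/4 = 52; t_c = 52/13 = 4
T = 2·13/4 + 4 = 21/2

t_a=13/4 t_c=4 v_peak=13 T=21/2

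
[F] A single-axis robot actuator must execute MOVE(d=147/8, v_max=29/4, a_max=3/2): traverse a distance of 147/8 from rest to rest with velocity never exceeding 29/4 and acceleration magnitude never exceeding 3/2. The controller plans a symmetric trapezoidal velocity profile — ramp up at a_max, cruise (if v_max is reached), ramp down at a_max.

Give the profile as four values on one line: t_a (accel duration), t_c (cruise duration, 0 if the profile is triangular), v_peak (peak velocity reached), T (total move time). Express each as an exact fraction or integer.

(v_max)²/a_max = (29/4)²/(3/2) = 841/24
147/8 < 841/24 ⇒ no cruise
v_peak = √(147/8·3/2) = √(441/16) = 21/4
t_a = (21/4)/(3/2) = 7/2; t_c = 0
T = 2·7/2 = 7

t_a=7/2 t_c=0 v_peak=21/4 T=7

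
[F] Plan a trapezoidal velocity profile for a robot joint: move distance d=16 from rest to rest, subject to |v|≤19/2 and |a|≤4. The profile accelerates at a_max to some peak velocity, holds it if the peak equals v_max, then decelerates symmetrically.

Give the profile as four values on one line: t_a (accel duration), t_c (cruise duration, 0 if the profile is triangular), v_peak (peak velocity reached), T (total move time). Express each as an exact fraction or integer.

t_a=2 t_c=0 v_peak=8 T=4

vₘ²/aₘ = (19/2)²/4 = 361/16
16 < 361/16 → triangular
v_peak = √(16·4) = √64 = 8
t_a = 8/4 = 2; t_c = 0
T = 2·2 = 4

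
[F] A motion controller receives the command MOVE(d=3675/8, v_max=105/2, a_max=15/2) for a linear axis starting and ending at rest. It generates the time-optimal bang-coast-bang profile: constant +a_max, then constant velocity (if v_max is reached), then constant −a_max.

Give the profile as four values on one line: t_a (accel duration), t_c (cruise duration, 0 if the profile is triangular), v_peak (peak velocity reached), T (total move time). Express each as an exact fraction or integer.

(v_max)²/a_max = (105/2)²/(15/2) = 735/2
3675/8 ≥ 735/2 → trapezoidal
t_a = (105/2)/(15/2) = 7; v_peak = 105/2
d_cruise = 3675/8 − 735/2 = 735/8; t_c = (735/8)/(105/2) = 7/4
T = 2·7 + 7/4 = 63/4

t_a=7 t_c=7/4 v_peak=105/2 T=63/4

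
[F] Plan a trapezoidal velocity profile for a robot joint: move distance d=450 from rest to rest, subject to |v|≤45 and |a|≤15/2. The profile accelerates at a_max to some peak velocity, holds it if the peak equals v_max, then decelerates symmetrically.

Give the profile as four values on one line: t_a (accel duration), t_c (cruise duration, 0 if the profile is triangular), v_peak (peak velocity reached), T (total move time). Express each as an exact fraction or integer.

vₘ²/aₘ = 45²/(15/2) = 270
450 ≥ 270 → trapezoidal
t_a = 45/(15/2) = 6; v_peak = 45
d_cruise = 450 − 270 = 180; t_c = 180/45 = 4
T = 2·6 + 4 = 16

t_a=6 t_c=4 v_peak=45 T=16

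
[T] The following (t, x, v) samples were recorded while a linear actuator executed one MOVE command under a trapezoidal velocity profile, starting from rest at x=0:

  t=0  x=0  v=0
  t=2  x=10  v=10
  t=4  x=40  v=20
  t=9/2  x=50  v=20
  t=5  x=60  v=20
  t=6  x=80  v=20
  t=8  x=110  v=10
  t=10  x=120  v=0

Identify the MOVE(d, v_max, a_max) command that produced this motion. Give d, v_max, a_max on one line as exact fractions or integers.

d=120 v_max=20 a_max=5

final state: t=10, x=120, v=0 → d = 120
a_max = (10−0)/(2−0) = 5
max v = 20 over t∈[4,6] → v_max = 20
check: 20·(4+2) = 120 ✓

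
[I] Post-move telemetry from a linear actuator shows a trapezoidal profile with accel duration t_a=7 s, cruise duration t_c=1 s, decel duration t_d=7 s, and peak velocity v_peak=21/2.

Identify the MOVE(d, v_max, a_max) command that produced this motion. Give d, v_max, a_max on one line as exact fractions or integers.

a_max = (21/2)/7 = 3/2
d_a = ½·21/2·7 = 147/4; d_c = 21/2·1 = 21/2
d = 2·147/4 + 21/2 = 84
t_c = 1 > 0 → v_max = v_peak = 21/2

d=84 v_max=21/2 a_max=3/2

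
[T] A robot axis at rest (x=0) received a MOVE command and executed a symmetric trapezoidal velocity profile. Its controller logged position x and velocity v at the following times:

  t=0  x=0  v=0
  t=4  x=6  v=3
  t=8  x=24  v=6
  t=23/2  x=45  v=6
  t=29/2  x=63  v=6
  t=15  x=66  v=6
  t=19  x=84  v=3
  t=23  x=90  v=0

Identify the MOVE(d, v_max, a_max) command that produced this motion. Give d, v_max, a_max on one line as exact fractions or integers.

final state: t=23, x=90, v=0 → d = 90
a_max = (3−0)/(4−0) = 3/4
max v = 6 over t∈[8,15] → v_max = 6
check: 6·(8+7) = 90 ✓

d=90 v_max=6 a_max=3/4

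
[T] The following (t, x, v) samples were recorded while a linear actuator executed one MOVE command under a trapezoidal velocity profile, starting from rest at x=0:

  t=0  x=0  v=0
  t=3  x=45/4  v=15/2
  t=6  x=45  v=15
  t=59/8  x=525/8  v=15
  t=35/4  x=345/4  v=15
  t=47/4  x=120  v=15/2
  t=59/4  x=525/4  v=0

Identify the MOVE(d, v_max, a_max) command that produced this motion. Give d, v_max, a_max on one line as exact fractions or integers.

d=525/4 v_max=15 a_max=5/2

final state: t=59/4, x=525/4, v=0 → d = 525/4
a_max = (15/2−0)/(3−0) = 5/2
max v = 15 over t∈[6,35/4] → v_max = 15
check: 15·(6+11/4) = 525/4 ✓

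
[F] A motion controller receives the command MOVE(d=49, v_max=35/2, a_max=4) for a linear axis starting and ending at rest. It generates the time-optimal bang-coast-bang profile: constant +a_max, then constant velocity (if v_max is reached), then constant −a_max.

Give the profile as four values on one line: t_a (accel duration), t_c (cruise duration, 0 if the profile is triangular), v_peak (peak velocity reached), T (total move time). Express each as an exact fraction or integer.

vₘ²/aₘ = (35/2)²/4 = 1225/16
49 < 1225/16 ⇒ no cruise
v_peak = √(49·4) = √196 = 14
t_a = 14/4 = 7/2; t_c = 0
T = 2·7/2 = 7

t_a=7/2 t_c=0 v_peak=14 T=7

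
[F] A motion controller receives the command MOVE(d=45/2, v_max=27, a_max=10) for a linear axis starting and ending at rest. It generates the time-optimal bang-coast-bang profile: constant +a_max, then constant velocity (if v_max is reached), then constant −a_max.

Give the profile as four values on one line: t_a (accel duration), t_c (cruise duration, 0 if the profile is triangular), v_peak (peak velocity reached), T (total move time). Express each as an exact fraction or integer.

v_max²/a_max = 27²/10 = 729/10
45/2 < 729/10 ⇒ no cruise
v_peak = √(45/2·10) = √225 = 15
t_a = 15/10 = 3/2; t_c = 0
T = 2·3/2 = 3

t_a=3/2 t_c=0 v_peak=15 T=3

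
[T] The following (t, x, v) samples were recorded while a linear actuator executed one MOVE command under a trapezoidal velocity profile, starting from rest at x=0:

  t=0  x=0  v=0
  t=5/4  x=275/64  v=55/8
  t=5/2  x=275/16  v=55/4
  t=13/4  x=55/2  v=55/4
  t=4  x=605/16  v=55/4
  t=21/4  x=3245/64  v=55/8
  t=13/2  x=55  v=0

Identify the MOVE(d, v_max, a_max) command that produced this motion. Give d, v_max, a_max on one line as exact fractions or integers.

d=55 v_max=55/4 a_max=11/2

final state: t=13/2, x=55, v=0 → d = 55
a_max = (55/8−0)/(5/4−0) = 11/2
max v = 55/4 over t∈[5/2,4] → v_max = 55/4
check: 55/4·(5/2+3/2) = 55 ✓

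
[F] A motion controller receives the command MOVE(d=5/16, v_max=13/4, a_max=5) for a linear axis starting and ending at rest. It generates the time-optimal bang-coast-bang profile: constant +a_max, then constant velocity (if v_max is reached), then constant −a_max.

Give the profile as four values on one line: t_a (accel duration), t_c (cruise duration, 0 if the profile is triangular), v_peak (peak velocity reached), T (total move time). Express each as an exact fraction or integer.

(v_max)²/a_max = (13/4)²/5 = 169/80
5/16 < 169/80 → triangular
v_peak = √(5/16·5) = √(25/16) = 5/4
t_a = (5/4)/5 = 1/4; t_c = 0
T = 2·1/4 = 1/2

t_a=1/4 t_c=0 v_peak=5/4 T=1/2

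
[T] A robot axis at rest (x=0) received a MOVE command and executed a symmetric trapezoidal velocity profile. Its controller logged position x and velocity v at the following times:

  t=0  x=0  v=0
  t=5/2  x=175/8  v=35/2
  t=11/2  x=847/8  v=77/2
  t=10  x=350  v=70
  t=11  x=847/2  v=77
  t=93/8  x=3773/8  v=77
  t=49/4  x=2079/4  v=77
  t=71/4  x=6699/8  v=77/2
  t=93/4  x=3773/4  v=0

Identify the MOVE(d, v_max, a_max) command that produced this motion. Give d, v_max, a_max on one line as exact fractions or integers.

d=3773/4 v_max=77 a_max=7

final state: t=93/4, x=3773/4, v=0 → d = 3773/4
a_max = (35/2−0)/(5/2−0) = 7
max v = 77 over t∈[11,49/4] → v_max = 77
check: 77·(11+5/4) = 3773/4 ✓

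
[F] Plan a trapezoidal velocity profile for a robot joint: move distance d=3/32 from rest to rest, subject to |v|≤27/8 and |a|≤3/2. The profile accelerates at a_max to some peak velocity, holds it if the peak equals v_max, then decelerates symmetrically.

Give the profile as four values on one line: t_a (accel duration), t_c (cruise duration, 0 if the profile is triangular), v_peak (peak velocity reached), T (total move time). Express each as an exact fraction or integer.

t_a=1/4 t_c=0 v_peak=3/8 T=1/2

(v_max)²/a_max = (27/8)²/(3/2) = 243/32
3/32 < 243/32 ⇒ no cruise
v_peak = √(3/32·3/2) = √(9/64) = 3/8
t_a = (3/8)/(3/2) = 1/4; t_c = 0
T = 2·1/4 = 1/2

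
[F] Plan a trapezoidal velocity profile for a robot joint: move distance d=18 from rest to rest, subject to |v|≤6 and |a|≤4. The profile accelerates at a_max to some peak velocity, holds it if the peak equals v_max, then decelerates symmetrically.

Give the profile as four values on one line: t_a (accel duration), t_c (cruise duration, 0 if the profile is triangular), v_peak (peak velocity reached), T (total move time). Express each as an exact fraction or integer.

t_a=3/2 t_c=3/2 v_peak=6 T=9/2

(v_max)²/a_max = 6²/4 = 9
18 ≥ 9 so v_max reached
t_a = 6/4 = 3/2; v_peak = 6
d_cruise = 18 − 9 = 9; t_c = 9/6 = 3/2
T = 2·3/2 + 3/2 = 9/2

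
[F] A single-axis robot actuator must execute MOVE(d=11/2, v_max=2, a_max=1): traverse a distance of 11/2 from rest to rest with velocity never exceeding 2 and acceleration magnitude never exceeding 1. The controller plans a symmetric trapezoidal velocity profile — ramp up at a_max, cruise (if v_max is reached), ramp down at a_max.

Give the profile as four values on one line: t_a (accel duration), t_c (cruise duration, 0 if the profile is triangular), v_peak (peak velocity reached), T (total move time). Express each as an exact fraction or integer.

t_a=2 t_c=3/4 v_peak=2 T=19/4

(v_max)²/a_max = 2²/1 = 4
11/2 ≥ 4 ⇒ cruise phase
t_a = 2/1 = 2; v_peak = 2
d_cruise = 11/2 − 4 = 3/2; t_c = (3/2)/2 = 3/4
T = 2·2 + 3/4 = 19/4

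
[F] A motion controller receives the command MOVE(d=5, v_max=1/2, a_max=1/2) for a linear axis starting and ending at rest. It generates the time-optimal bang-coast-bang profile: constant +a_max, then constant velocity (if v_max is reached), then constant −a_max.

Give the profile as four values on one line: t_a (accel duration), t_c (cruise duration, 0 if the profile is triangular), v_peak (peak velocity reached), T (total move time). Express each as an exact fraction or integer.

t_a=1 t_c=9 v_peak=1/2 T=11

vₘ²/aₘ = (1/2)²/(1/2) = 1/2
5 ≥ 1/2 ⇒ cruise phase
t_a = (1/2)/(1/2) = 1; v_peak = 1/2
d_cruise = 5 − 1/2 = 9/2; t_c = (9/2)/(1/2) = 9
T = 2·1 + 9 = 11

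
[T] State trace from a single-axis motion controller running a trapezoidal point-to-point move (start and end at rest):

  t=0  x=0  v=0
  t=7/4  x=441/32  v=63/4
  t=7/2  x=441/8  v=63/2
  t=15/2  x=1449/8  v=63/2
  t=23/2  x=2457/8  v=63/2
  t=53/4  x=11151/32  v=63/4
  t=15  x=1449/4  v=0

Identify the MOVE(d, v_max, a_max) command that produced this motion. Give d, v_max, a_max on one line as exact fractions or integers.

d=1449/4 v_max=63/2 a_max=9

final state: t=15, x=1449/4, v=0 → d = 1449/4
a_max = (63/4−0)/(7/4−0) = 9
max v = 63/2 over t∈[7/2,23/2] → v_max = 63/2
check: 63/2·(7/2+8) = 1449/4 ✓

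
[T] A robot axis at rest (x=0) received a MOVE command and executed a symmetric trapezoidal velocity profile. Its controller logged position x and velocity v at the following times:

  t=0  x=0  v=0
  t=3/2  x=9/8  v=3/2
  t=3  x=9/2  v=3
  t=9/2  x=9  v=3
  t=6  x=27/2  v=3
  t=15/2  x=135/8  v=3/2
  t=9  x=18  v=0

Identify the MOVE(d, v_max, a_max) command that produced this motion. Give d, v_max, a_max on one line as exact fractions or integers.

final state: t=9, x=18, v=0 → d = 18
a_max = (3/2−0)/(3/2−0) = 1
max v = 3 over t∈[3,6] → v_max = 3
check: 3·(3+3) = 18 ✓

d=18 v_max=3 a_max=1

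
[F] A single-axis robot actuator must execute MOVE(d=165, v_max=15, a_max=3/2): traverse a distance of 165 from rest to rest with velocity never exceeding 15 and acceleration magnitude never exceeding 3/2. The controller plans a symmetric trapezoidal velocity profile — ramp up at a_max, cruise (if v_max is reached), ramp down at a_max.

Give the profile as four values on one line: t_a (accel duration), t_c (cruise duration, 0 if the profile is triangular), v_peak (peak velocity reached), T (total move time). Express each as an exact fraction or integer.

vₘ²/aₘ = 15²/(3/2) = 150
165 ≥ 150 → trapezoidal
t_a = 15/(3/2) = 10; v_peak = 15
d_cruise = 165 − 150 = 15; t_c = 15/15 = 1
T = 2·10 + 1 = 21

t_a=10 t_c=1 v_peak=15 T=21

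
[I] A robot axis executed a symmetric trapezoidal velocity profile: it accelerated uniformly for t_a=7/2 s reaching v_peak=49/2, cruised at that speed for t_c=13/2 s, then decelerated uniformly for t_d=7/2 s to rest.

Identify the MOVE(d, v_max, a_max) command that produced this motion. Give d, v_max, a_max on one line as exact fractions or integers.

d=245 v_max=49/2 a_max=7

a_max = (49/2)/(7/2) = 7
d_a = ½·49/2·7/2 = 343/8; d_c = 49/2·13/2 = 637/4
d = 2·343/8 + 637/4 = 245
t_c = 13/2 > 0 so v_max = 49/2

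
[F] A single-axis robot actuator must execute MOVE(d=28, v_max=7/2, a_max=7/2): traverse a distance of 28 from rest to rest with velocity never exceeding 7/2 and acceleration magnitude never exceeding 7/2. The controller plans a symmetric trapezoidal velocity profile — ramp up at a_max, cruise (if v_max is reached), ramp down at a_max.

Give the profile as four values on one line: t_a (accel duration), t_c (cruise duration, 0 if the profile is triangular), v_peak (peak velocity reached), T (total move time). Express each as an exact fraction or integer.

t_a=1 t_c=7 v_peak=7/2 T=9

vₘ²/aₘ = (7/2)²/(7/2) = 7/2
28 ≥ 7/2 ⇒ cruise phase
t_a = (7/2)/(7/2) = 1; v_peak = 7/2
d_cruise = 28 − 7/2 = 49/2; t_c = (49/2)/(7/2) = 7
T = 2·1 + 7 = 9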